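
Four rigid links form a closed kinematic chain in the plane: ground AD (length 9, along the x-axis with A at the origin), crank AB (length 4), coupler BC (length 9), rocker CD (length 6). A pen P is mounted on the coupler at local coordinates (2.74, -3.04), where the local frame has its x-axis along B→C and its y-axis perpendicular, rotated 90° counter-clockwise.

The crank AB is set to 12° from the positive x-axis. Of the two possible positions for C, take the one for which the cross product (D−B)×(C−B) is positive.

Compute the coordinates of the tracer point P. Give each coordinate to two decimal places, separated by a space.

A=(0,0), D=(9.00,0)
B = A + 4.00·(cos12°, sin12°) = (3.9126, 0.8316)
|BD| = 5.1549
circle(B,9.00) ∩ circle(D,6.00): a=6.9422, h=5.7276
  candidates: C₊=(11.6879,5.3642) cross=29.526; C₋=(9.8398,-5.9409) cross=-29.526
  mode + wants cross > 0 → take C=(11.6879,5.3642) (cross=29.526)
ex = (C−B)/|BC| = (0.8639,0.5036); ey = (-0.5036,0.8639)
P = B + 2.74·ex + -3.04·ey = (7.8108,-0.4148)

7.81 -0.41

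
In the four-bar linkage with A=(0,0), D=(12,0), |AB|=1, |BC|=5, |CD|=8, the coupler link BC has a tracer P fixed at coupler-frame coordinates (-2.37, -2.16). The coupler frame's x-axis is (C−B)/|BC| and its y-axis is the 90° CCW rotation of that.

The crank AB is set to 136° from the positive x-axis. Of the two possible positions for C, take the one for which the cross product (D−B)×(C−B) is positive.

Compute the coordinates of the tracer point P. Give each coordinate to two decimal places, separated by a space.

A=(0,0), D=(12.00,0)
B = A + 1.00·(cos136°, sin136°) = (-0.7193, 0.6947)
|BD| = 12.7383
circle(B,5.00) ∩ circle(D,8.00): a=4.8383, h=1.2612
  candidates: C₊=(4.1806,1.6901) cross=16.065; C₋=(4.0430,-0.8285) cross=-16.065
  mode + wants cross > 0 → take C=(4.1806,1.6901) (cross=16.065)
ex = (C−B)/|BC| = (0.9800,0.1991); ey = (-0.1991,0.9800)
P = B + -2.37·ex + -2.16·ey = (-2.6119,-1.8939)

-2.61 -1.89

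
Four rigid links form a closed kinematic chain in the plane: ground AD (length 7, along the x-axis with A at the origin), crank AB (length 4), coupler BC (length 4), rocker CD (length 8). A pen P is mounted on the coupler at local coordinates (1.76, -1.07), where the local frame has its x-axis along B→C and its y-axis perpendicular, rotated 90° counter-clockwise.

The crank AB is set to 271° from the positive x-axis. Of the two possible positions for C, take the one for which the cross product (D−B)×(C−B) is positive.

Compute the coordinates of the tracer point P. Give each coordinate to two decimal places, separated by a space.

A=(0,0), D=(7.00,0)
B = A + 4.00·(cos271°, sin271°) = (0.0698, -3.9994)
|BD| = 8.0014
circle(B,4.00) ∩ circle(D,8.00): a=1.0012, h=3.8727
  candidates: C₊=(-0.9987,-0.1447) cross=30.987; C₋=(2.8727,-6.8531) cross=-30.987
  mode + wants cross > 0 → take C=(-0.9987,-0.1447) (cross=30.987)
ex = (C−B)/|BC| = (-0.2671,0.9637); ey = (-0.9637,-0.2671)
P = B + 1.76·ex + -1.07·ey = (0.6308,-2.0175)

0.63 -2.02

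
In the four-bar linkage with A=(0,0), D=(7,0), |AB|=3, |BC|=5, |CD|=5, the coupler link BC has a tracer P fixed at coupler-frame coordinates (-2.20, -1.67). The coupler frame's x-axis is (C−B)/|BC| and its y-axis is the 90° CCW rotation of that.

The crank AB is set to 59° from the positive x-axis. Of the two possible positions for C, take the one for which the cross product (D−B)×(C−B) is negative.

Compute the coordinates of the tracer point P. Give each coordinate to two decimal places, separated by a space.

A=(0,0), D=(7.00,0)
B = A + 3.00·(cos59°, sin59°) = (1.5451, 2.5715)
|BD| = 6.0306
circle(B,5.00) ∩ circle(D,5.00): a=3.0153, h=3.9885
  candidates: C₊=(5.9733,4.8934) cross=24.053; C₋=(2.5718,-2.3219) cross=-24.053
  mode - wants cross < 0 → take C=(2.5718,-2.3219) (cross=-24.053)
ex = (C−B)/|BC| = (0.2053,-0.9787); ey = (0.9787,0.2053)
P = B + -2.20·ex + -1.67·ey = (-0.5411,4.3817)

-0.54 4.38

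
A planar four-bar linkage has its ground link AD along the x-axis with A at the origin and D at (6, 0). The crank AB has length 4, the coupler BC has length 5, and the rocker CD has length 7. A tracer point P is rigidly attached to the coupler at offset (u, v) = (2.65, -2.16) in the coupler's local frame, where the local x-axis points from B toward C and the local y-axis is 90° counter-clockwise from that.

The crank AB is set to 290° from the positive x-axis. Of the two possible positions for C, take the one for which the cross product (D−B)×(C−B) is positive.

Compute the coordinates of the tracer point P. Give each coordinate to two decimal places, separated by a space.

A=(0,0), D=(6.00,0)
B = A + 4.00·(cos290°, sin290°) = (1.3681, -3.7588)
|BD| = 5.9652
circle(B,5.00) ∩ circle(D,7.00): a=0.9709, h=4.9048
  candidates: C₊=(-0.9687,0.6616) cross=29.258; C₋=(5.2126,-6.9556) cross=-29.258
  mode + wants cross > 0 → take C=(-0.9687,0.6616) (cross=29.258)
ex = (C−B)/|BC| = (-0.4673,0.8841); ey = (-0.8841,-0.4673)
P = B + 2.65·ex + -2.16·ey = (2.0392,-0.4065)

2.04 -0.41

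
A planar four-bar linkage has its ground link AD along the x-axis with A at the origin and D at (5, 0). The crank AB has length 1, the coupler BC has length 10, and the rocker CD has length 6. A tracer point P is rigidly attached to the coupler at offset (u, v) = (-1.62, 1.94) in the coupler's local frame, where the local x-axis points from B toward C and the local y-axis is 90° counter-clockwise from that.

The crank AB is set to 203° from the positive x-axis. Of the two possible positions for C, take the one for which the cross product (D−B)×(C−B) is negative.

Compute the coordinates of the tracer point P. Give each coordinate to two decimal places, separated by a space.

A=(0,0), D=(5.00,0)
B = A + 1.00·(cos203°, sin203°) = (-0.9205, -0.3907)
|BD| = 5.9334
circle(B,10.00) ∩ circle(D,6.00): a=8.3599, h=5.4874
  candidates: C₊=(7.0599,5.6353) cross=32.559; C₋=(7.7826,-5.3157) cross=-32.559
  mode - wants cross < 0 → take C=(7.7826,-5.3157) (cross=-32.559)
ex = (C−B)/|BC| = (0.8703,-0.4925); ey = (0.4925,0.8703)
P = B + -1.62·ex + 1.94·ey = (-1.3750,2.0955)

-1.37 2.10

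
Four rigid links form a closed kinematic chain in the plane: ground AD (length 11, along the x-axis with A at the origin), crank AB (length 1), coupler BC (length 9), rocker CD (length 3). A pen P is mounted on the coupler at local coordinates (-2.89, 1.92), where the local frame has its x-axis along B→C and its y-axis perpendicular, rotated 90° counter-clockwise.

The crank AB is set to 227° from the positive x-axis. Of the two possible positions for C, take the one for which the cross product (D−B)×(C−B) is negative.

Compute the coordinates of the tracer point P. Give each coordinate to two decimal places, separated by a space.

-3.44 1.37

A=(0,0), D=(11.00,0)
B = A + 1.00·(cos227°, sin227°) = (-0.6820, -0.7314)
|BD| = 11.7049
circle(B,9.00) ∩ circle(D,3.00): a=8.9281, h=1.1355
  candidates: C₊=(8.1577,0.9598) cross=13.291; C₋=(8.2996,-1.3068) cross=-13.291
  mode - wants cross < 0 → take C=(8.2996,-1.3068) (cross=-13.291)
ex = (C−B)/|BC| = (0.9980,-0.0639); ey = (0.0639,0.9980)
P = B + -2.89·ex + 1.92·ey = (-3.4433,1.3695)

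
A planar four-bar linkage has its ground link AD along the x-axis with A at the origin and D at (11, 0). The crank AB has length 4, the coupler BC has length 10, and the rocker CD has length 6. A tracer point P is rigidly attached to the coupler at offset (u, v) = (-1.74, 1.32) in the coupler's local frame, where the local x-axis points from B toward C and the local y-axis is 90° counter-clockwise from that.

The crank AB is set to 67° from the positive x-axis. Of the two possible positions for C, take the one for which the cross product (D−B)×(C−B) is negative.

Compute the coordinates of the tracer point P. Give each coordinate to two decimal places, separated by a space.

1.68 5.86

A=(0,0), D=(11.00,0)
B = A + 4.00·(cos67°, sin67°) = (1.5629, 3.6820)
|BD| = 10.1299
circle(B,10.00) ∩ circle(D,6.00): a=8.2239, h=5.6892
  candidates: C₊=(11.2923,5.9929) cross=57.631; C₋=(7.1564,-4.6073) cross=-57.631
  mode - wants cross < 0 → take C=(7.1564,-4.6073) (cross=-57.631)
ex = (C−B)/|BC| = (0.5594,-0.8289); ey = (0.8289,0.5594)
P = B + -1.74·ex + 1.32·ey = (1.6838,5.8627)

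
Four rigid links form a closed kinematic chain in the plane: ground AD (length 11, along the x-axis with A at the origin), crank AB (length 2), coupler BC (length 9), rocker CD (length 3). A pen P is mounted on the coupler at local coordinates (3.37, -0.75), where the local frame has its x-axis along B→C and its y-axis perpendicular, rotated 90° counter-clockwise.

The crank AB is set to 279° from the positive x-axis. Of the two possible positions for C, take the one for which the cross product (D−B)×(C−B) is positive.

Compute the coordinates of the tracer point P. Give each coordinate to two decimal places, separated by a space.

A=(0,0), D=(11.00,0)
B = A + 2.00·(cos279°, sin279°) = (0.3129, -1.9754)
|BD| = 10.8682
circle(B,9.00) ∩ circle(D,3.00): a=8.7465, h=2.1210
  candidates: C₊=(8.5282,1.7000) cross=23.051; C₋=(9.2992,-2.4713) cross=-23.051
  mode + wants cross > 0 → take C=(8.5282,1.7000) (cross=23.051)
ex = (C−B)/|BC| = (0.9128,0.4084); ey = (-0.4084,0.9128)
P = B + 3.37·ex + -0.75·ey = (3.6953,-1.2837)

3.70 -1.28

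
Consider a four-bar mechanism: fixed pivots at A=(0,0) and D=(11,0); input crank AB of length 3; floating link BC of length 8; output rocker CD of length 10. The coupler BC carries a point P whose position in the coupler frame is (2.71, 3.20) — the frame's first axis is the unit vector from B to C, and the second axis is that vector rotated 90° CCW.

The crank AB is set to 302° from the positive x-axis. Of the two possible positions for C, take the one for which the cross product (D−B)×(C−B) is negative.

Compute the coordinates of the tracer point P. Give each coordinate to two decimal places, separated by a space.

5.78 -2.76

A=(0,0), D=(11.00,0)
B = A + 3.00·(cos302°, sin302°) = (1.5898, -2.5441)
|BD| = 9.7481
circle(B,8.00) ∩ circle(D,10.00): a=3.0275, h=7.4050
  candidates: C₊=(2.5797,5.3944) cross=72.185; C₋=(6.4450,-8.9023) cross=-72.185
  mode - wants cross < 0 → take C=(6.4450,-8.9023) (cross=-72.185)
ex = (C−B)/|BC| = (0.6069,-0.7948); ey = (0.7948,0.6069)
P = B + 2.71·ex + 3.20·ey = (5.7777,-2.7559)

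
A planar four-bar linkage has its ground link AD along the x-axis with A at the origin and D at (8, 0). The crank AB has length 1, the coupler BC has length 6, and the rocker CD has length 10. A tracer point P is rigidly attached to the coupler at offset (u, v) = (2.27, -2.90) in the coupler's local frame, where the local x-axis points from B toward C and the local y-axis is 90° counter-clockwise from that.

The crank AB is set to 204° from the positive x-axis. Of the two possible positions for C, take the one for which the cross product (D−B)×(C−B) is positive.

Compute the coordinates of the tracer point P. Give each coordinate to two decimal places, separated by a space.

A=(0,0), D=(8.00,0)
B = A + 1.00·(cos204°, sin204°) = (-0.9135, -0.4067)
|BD| = 8.9228
circle(B,6.00) ∩ circle(D,10.00): a=0.8751, h=5.9358
  candidates: C₊=(-0.3099,5.5628) cross=52.964; C₋=(0.2312,-6.2965) cross=-52.964
  mode + wants cross > 0 → take C=(-0.3099,5.5628) (cross=52.964)
ex = (C−B)/|BC| = (0.1006,0.9949); ey = (-0.9949,0.1006)
P = B + 2.27·ex + -2.90·ey = (2.2001,1.5600)

2.20 1.56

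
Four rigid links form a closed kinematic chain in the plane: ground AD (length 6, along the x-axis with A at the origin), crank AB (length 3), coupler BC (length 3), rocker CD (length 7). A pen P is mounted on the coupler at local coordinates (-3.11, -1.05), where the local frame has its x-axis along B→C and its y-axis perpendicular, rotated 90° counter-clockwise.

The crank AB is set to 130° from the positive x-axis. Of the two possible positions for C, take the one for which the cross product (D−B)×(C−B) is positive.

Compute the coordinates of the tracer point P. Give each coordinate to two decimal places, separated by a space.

A=(0,0), D=(6.00,0)
B = A + 3.00·(cos130°, sin130°) = (-1.9284, 2.2981)
|BD| = 8.2547
circle(B,3.00) ∩ circle(D,7.00): a=1.7045, h=2.4687
  candidates: C₊=(0.3961,4.1947) cross=20.379; C₋=(-0.9786,-0.5475) cross=-20.379
  mode + wants cross > 0 → take C=(0.3961,4.1947) (cross=20.379)
ex = (C−B)/|BC| = (0.7748,0.6322); ey = (-0.6322,0.7748)
P = B + -3.11·ex + -1.05·ey = (-3.6742,-0.4816)

-3.67 -0.48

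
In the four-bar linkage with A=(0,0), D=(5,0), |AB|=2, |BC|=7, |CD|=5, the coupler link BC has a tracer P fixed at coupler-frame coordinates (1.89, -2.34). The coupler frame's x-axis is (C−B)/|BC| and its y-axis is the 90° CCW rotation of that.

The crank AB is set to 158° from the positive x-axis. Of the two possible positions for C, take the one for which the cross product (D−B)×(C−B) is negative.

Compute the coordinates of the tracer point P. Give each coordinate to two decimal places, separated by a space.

A=(0,0), D=(5.00,0)
B = A + 2.00·(cos158°, sin158°) = (-1.8544, 0.7492)
|BD| = 6.8952
circle(B,7.00) ∩ circle(D,5.00): a=5.1879, h=4.6995
  candidates: C₊=(3.8135,4.8572) cross=32.404; C₋=(2.7922,-4.4862) cross=-32.404
  mode - wants cross < 0 → take C=(2.7922,-4.4862) (cross=-32.404)
ex = (C−B)/|BC| = (0.6638,-0.7479); ey = (0.7479,0.6638)
P = B + 1.89·ex + -2.34·ey = (-2.3499,-2.2176)

-2.35 -2.22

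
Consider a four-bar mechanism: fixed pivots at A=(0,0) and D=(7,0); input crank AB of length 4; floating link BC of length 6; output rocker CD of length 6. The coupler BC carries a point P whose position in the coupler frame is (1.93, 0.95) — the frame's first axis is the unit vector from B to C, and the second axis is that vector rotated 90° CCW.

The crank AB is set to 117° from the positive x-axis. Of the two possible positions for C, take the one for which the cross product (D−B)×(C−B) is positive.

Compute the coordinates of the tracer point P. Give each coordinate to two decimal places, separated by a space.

-0.21 5.00

A=(0,0), D=(7.00,0)
B = A + 4.00·(cos117°, sin117°) = (-1.8160, 3.5640)
|BD| = 9.5091
circle(B,6.00) ∩ circle(D,6.00): a=4.7546, h=3.6598
  candidates: C₊=(3.9637,5.1750) cross=34.801; C₋=(1.2203,-1.6110) cross=-34.801
  mode + wants cross > 0 → take C=(3.9637,5.1750) (cross=34.801)
ex = (C−B)/|BC| = (0.9633,0.2685); ey = (-0.2685,0.9633)
P = B + 1.93·ex + 0.95·ey = (-0.2119,4.9973)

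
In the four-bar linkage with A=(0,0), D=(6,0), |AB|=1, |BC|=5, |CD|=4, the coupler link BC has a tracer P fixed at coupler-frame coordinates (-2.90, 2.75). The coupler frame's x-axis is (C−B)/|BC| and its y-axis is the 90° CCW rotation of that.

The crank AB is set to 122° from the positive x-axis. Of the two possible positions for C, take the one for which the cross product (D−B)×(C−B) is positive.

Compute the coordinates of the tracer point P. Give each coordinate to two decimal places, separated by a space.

-4.42 1.78

A=(0,0), D=(6.00,0)
B = A + 1.00·(cos122°, sin122°) = (-0.5299, 0.8480)
|BD| = 6.5848
circle(B,5.00) ∩ circle(D,4.00): a=3.9758, h=3.0320
  candidates: C₊=(3.8032,3.3428) cross=19.965; C₋=(3.0223,-2.6708) cross=-19.965
  mode + wants cross > 0 → take C=(3.8032,3.3428) (cross=19.965)
ex = (C−B)/|BC| = (0.8666,0.4989); ey = (-0.4989,0.8666)
P = B + -2.90·ex + 2.75·ey = (-4.4153,1.7843)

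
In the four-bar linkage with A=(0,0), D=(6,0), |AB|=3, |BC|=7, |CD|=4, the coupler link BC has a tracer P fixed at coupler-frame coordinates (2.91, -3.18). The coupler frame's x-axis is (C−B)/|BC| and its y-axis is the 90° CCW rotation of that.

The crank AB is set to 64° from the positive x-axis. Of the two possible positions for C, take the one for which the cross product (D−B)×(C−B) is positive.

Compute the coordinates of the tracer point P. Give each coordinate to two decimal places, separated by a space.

4.48 -0.23

A=(0,0), D=(6.00,0)
B = A + 3.00·(cos64°, sin64°) = (1.3151, 2.6964)
|BD| = 5.4054
circle(B,7.00) ∩ circle(D,4.00): a=5.7552, h=3.9847
  candidates: C₊=(8.2908,3.2790) cross=21.539; C₋=(4.3155,-3.6280) cross=-21.539
  mode + wants cross > 0 → take C=(8.2908,3.2790) (cross=21.539)
ex = (C−B)/|BC| = (0.9965,0.0832); ey = (-0.0832,0.9965)
P = B + 2.91·ex + -3.18·ey = (4.4797,-0.2304)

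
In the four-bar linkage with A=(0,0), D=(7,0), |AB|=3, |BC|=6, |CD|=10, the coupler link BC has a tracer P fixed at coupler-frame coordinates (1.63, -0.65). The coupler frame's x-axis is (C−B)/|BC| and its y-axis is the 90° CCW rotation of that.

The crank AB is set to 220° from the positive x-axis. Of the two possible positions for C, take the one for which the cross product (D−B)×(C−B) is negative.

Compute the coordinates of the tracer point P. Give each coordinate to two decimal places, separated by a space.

A=(0,0), D=(7.00,0)
B = A + 3.00·(cos220°, sin220°) = (-2.2981, -1.9284)
|BD| = 9.4960
circle(B,6.00) ∩ circle(D,10.00): a=1.3782, h=5.8396
  candidates: C₊=(-2.1345,4.0694) cross=55.453; C₋=(0.2372,-7.3664) cross=-55.453
  mode - wants cross < 0 → take C=(0.2372,-7.3664) (cross=-55.453)
ex = (C−B)/|BC| = (0.4225,-0.9063); ey = (0.9063,0.4225)
P = B + 1.63·ex + -0.65·ey = (-2.1985,-3.6804)

-2.20 -3.68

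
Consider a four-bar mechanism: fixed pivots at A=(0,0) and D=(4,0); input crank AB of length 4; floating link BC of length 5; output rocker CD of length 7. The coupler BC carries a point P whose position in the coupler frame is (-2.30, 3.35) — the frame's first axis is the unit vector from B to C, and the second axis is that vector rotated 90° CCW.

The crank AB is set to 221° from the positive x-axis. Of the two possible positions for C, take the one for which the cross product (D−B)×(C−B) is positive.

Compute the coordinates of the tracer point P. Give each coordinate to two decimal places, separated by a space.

-6.55 -4.63

A=(0,0), D=(4.00,0)
B = A + 4.00·(cos221°, sin221°) = (-3.0188, -2.6242)
|BD| = 7.4934
circle(B,5.00) ∩ circle(D,7.00): a=2.1453, h=4.5164
  candidates: C₊=(-2.5911,2.3574) cross=33.843; C₋=(0.5723,-6.1033) cross=-33.843
  mode + wants cross > 0 → take C=(-2.5911,2.3574) (cross=33.843)
ex = (C−B)/|BC| = (0.0855,0.9963); ey = (-0.9963,0.0855)
P = B + -2.30·ex + 3.35·ey = (-6.5533,-4.6292)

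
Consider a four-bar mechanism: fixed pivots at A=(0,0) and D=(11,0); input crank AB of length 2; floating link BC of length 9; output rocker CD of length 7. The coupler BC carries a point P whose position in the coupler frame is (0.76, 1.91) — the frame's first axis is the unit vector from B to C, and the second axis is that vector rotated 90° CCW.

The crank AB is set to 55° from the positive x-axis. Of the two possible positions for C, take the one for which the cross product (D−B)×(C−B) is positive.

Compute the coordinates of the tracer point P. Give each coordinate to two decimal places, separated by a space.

A=(0,0), D=(11.00,0)
B = A + 2.00·(cos55°, sin55°) = (1.1472, 1.6383)
|BD| = 9.9881
circle(B,9.00) ∩ circle(D,7.00): a=6.5960, h=6.1232
  candidates: C₊=(8.6581,6.5966) cross=61.159; C₋=(6.6494,-5.4838) cross=-61.159
  mode + wants cross > 0 → take C=(8.6581,6.5966) (cross=61.159)
ex = (C−B)/|BC| = (0.8346,0.5509); ey = (-0.5509,0.8346)
P = B + 0.76·ex + 1.91·ey = (0.7291,3.6510)

0.73 3.65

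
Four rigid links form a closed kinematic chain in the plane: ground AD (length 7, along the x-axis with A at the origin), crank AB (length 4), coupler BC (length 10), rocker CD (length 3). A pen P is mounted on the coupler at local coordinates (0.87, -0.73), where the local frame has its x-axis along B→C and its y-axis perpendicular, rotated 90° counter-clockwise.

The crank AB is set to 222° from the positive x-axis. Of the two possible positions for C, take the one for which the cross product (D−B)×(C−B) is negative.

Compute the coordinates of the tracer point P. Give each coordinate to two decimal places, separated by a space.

A=(0,0), D=(7.00,0)
B = A + 4.00·(cos222°, sin222°) = (-2.9726, -2.6765)
|BD| = 10.3255
circle(B,10.00) ∩ circle(D,3.00): a=9.5693, h=2.9031
  candidates: C₊=(5.5171,2.6079) cross=29.976; C₋=(7.0222,-2.9999) cross=-29.976
  mode - wants cross < 0 → take C=(7.0222,-2.9999) (cross=-29.976)
ex = (C−B)/|BC| = (0.9995,-0.0323); ey = (0.0323,0.9995)
P = B + 0.87·ex + -0.73·ey = (-2.1266,-3.4343)

-2.13 -3.43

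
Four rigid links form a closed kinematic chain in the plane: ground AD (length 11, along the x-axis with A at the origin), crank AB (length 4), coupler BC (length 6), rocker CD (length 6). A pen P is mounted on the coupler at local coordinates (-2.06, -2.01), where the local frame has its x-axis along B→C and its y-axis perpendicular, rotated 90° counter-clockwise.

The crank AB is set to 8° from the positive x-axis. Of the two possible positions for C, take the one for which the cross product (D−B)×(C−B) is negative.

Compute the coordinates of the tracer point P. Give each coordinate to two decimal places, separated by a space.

1.17 1.26

A=(0,0), D=(11.00,0)
B = A + 4.00·(cos8°, sin8°) = (3.9611, 0.5567)
|BD| = 7.0609
circle(B,6.00) ∩ circle(D,6.00): a=3.5305, h=4.8514
  candidates: C₊=(7.8630,5.1146) cross=34.255; C₋=(7.0980,-4.5579) cross=-34.255
  mode - wants cross < 0 → take C=(7.0980,-4.5579) (cross=-34.255)
ex = (C−B)/|BC| = (0.5228,-0.8524); ey = (0.8524,0.5228)
P = B + -2.06·ex + -2.01·ey = (1.1706,1.2618)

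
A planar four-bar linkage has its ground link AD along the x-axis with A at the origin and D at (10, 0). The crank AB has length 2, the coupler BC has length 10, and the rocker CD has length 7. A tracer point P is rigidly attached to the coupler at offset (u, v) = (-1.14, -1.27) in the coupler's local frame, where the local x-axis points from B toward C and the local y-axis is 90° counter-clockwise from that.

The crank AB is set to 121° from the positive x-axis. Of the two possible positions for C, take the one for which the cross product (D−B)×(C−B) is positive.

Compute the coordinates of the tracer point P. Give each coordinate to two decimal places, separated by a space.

-1.40 0.05

A=(0,0), D=(10.00,0)
B = A + 2.00·(cos121°, sin121°) = (-1.0301, 1.7143)
|BD| = 11.1625
circle(B,10.00) ∩ circle(D,7.00): a=7.8657, h=6.1750
  candidates: C₊=(7.6907,6.6081) cross=68.929; C₋=(5.7939,-5.5954) cross=-68.929
  mode + wants cross > 0 → take C=(7.6907,6.6081) (cross=68.929)
ex = (C−B)/|BC| = (0.8721,0.4894); ey = (-0.4894,0.8721)
P = B + -1.14·ex + -1.27·ey = (-1.4027,0.0489)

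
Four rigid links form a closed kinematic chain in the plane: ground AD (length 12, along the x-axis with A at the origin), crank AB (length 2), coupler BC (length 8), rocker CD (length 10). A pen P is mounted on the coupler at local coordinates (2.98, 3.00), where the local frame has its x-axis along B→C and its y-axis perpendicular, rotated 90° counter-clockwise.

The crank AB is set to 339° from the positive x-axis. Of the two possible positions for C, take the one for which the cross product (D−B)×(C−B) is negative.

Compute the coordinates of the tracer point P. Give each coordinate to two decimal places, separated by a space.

5.92 -1.91

A=(0,0), D=(12.00,0)
B = A + 2.00·(cos339°, sin339°) = (1.8672, -0.7167)
|BD| = 10.1582
circle(B,8.00) ∩ circle(D,10.00): a=3.3071, h=7.2844
  candidates: C₊=(4.6520,6.7829) cross=73.996; C₋=(5.6800,-7.7497) cross=-73.996
  mode - wants cross < 0 → take C=(5.6800,-7.7497) (cross=-73.996)
ex = (C−B)/|BC| = (0.4766,-0.8791); ey = (0.8791,0.4766)
P = B + 2.98·ex + 3.00·ey = (5.9248,-1.9067)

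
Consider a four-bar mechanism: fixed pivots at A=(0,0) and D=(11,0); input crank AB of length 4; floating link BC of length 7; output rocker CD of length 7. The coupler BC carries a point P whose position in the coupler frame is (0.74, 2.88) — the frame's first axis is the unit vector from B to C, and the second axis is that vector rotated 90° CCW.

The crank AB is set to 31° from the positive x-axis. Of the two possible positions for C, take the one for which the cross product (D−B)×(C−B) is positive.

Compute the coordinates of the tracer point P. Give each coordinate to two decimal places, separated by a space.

2.11 4.73

A=(0,0), D=(11.00,0)
B = A + 4.00·(cos31°, sin31°) = (3.4287, 2.0602)
|BD| = 7.8466
circle(B,7.00) ∩ circle(D,7.00): a=3.9233, h=5.7972
  candidates: C₊=(8.7364,6.6239) cross=45.488; C₋=(5.6923,-4.5638) cross=-45.488
  mode + wants cross > 0 → take C=(8.7364,6.6239) (cross=45.488)
ex = (C−B)/|BC| = (0.7582,0.6520); ey = (-0.6520,0.7582)
P = B + 0.74·ex + 2.88·ey = (2.1121,4.7264)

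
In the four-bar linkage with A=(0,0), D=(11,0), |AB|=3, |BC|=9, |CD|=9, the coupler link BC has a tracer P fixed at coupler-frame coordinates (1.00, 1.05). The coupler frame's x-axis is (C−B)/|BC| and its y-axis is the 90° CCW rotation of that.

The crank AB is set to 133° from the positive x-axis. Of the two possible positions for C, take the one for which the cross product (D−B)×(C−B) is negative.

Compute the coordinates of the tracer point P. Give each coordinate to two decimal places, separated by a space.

-0.60 2.05

A=(0,0), D=(11.00,0)
B = A + 3.00·(cos133°, sin133°) = (-2.0460, 2.1941)
|BD| = 13.2292
circle(B,9.00) ∩ circle(D,9.00): a=6.6146, h=6.1030
  candidates: C₊=(5.4892,7.1155) cross=80.738; C₋=(3.4648,-4.9215) cross=-80.738
  mode - wants cross < 0 → take C=(3.4648,-4.9215) (cross=-80.738)
ex = (C−B)/|BC| = (0.6123,-0.7906); ey = (0.7906,0.6123)
P = B + 1.00·ex + 1.05·ey = (-0.6035,2.0464)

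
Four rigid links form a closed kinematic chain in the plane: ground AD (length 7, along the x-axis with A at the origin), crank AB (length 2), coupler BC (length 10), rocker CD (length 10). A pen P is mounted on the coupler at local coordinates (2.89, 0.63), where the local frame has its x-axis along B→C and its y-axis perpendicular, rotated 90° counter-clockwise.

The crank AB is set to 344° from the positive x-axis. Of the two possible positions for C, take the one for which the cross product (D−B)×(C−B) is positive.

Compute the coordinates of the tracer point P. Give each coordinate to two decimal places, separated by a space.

A=(0,0), D=(7.00,0)
B = A + 2.00·(cos344°, sin344°) = (1.9225, -0.5513)
|BD| = 5.1073
circle(B,10.00) ∩ circle(D,10.00): a=2.5537, h=9.6684
  candidates: C₊=(3.4177,9.3363) cross=49.380; C₋=(5.5049,-9.8876) cross=-49.380
  mode + wants cross > 0 → take C=(3.4177,9.3363) (cross=49.380)
ex = (C−B)/|BC| = (0.1495,0.9888); ey = (-0.9888,0.1495)
P = B + 2.89·ex + 0.63·ey = (1.7317,2.4004)

1.73 2.40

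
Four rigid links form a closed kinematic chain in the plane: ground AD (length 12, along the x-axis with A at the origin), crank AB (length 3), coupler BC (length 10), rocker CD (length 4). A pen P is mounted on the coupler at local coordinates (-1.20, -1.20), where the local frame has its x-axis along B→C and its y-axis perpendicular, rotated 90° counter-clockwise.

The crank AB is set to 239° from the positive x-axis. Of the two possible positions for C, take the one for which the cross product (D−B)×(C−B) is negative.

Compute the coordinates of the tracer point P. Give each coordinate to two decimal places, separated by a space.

-2.65 -3.86

A=(0,0), D=(12.00,0)
B = A + 3.00·(cos239°, sin239°) = (-1.5451, -2.5715)
|BD| = 13.7870
circle(B,10.00) ∩ circle(D,4.00): a=9.9399, h=1.0951
  candidates: C₊=(8.0161,0.3583) cross=15.098; C₋=(8.4246,-1.7934) cross=-15.098
  mode - wants cross < 0 → take C=(8.4246,-1.7934) (cross=-15.098)
ex = (C−B)/|BC| = (0.9970,0.0778); ey = (-0.0778,0.9970)
P = B + -1.20·ex + -1.20·ey = (-2.6481,-3.8612)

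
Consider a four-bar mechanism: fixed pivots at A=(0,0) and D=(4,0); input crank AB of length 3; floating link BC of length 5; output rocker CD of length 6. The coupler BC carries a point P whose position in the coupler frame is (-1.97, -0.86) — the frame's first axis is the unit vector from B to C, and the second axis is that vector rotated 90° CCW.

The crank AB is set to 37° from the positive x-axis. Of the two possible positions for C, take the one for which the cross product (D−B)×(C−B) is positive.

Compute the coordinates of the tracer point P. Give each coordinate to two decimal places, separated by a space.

1.93 -0.29

A=(0,0), D=(4.00,0)
B = A + 3.00·(cos37°, sin37°) = (2.3959, 1.8054)
|BD| = 2.4151
circle(B,5.00) ∩ circle(D,6.00): a=-1.0698, h=4.8842
  candidates: C₊=(5.3366,5.8492) cross=11.796; C₋=(-1.9659,-0.6389) cross=-11.796
  mode + wants cross > 0 → take C=(5.3366,5.8492) (cross=11.796)
ex = (C−B)/|BC| = (0.5881,0.8088); ey = (-0.8088,0.5881)
P = B + -1.97·ex + -0.86·ey = (1.9328,-0.2936)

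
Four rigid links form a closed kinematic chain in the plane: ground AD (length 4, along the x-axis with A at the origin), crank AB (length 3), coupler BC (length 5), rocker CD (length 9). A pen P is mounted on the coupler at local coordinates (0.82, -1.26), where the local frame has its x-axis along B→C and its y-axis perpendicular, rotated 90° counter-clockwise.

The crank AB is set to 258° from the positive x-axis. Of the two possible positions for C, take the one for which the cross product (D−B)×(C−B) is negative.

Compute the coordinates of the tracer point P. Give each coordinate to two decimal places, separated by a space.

A=(0,0), D=(4.00,0)
B = A + 3.00·(cos258°, sin258°) = (-0.6237, -2.9344)
|BD| = 5.4763
circle(B,5.00) ∩ circle(D,9.00): a=-2.3748, h=4.4000
  candidates: C₊=(-4.9865,-0.4919) cross=24.096; C₋=(-0.2711,-7.9220) cross=-24.096
  mode - wants cross < 0 → take C=(-0.2711,-7.9220) (cross=-24.096)
ex = (C−B)/|BC| = (0.0705,-0.9975); ey = (0.9975,0.0705)
P = B + 0.82·ex + -1.26·ey = (-1.8228,-3.8413)

-1.82 -3.84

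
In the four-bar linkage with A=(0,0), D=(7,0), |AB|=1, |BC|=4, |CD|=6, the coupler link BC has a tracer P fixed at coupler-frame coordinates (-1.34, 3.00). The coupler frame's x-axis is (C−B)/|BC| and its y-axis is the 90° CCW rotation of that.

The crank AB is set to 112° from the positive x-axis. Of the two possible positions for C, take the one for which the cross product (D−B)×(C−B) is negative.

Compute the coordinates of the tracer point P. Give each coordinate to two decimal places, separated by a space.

1.59 3.56

A=(0,0), D=(7.00,0)
B = A + 1.00·(cos112°, sin112°) = (-0.3746, 0.9272)
|BD| = 7.4327
circle(B,4.00) ∩ circle(D,6.00): a=2.3709, h=3.2216
  candidates: C₊=(2.3797,3.8279) cross=23.945; C₋=(1.5759,-2.5650) cross=-23.945
  mode - wants cross < 0 → take C=(1.5759,-2.5650) (cross=-23.945)
ex = (C−B)/|BC| = (0.4876,-0.8731); ey = (0.8731,0.4876)
P = B + -1.34·ex + 3.00·ey = (1.5911,3.5600)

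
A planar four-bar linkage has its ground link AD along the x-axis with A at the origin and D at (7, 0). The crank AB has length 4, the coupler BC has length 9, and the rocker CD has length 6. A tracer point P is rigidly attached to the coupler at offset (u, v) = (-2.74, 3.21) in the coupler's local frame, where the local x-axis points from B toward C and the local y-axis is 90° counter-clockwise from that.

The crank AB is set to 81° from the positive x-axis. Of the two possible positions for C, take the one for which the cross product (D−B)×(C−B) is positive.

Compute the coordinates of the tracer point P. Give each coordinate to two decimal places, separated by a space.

A=(0,0), D=(7.00,0)
B = A + 4.00·(cos81°, sin81°) = (0.6257, 3.9508)
|BD| = 7.4993
circle(B,9.00) ∩ circle(D,6.00): a=6.7499, h=5.9530
  candidates: C₊=(9.4992,5.4547) cross=44.644; C₋=(3.2269,-4.6652) cross=-44.644
  mode + wants cross > 0 → take C=(9.4992,5.4547) (cross=44.644)
ex = (C−B)/|BC| = (0.9859,0.1671); ey = (-0.1671,0.9859)
P = B + -2.74·ex + 3.21·ey = (-2.6122,6.6577)

-2.61 6.66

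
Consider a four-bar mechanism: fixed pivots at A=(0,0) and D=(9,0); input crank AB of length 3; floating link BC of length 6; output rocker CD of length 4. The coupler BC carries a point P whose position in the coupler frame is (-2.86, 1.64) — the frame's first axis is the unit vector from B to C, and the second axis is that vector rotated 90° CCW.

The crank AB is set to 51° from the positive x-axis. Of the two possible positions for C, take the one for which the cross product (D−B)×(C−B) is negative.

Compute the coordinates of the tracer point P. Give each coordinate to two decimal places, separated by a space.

A=(0,0), D=(9.00,0)
B = A + 3.00·(cos51°, sin51°) = (1.8880, 2.3314)
|BD| = 7.4844
circle(B,6.00) ∩ circle(D,4.00): a=5.0783, h=3.1954
  candidates: C₊=(7.7090,3.7859) cross=23.916; C₋=(5.7182,-2.2869) cross=-23.916
  mode - wants cross < 0 → take C=(5.7182,-2.2869) (cross=-23.916)
ex = (C−B)/|BC| = (0.6384,-0.7697); ey = (0.7697,0.6384)
P = B + -2.86·ex + 1.64·ey = (1.3246,5.5798)

1.32 5.58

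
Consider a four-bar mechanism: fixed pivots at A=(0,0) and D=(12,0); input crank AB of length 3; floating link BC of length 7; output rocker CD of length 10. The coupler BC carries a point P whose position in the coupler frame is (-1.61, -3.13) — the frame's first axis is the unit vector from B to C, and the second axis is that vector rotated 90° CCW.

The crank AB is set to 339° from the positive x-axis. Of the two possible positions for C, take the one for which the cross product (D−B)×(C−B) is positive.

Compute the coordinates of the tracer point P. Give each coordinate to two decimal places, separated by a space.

A=(0,0), D=(12.00,0)
B = A + 3.00·(cos339°, sin339°) = (2.8007, -1.0751)
|BD| = 9.2619
circle(B,7.00) ∩ circle(D,10.00): a=1.8777, h=6.7435
  candidates: C₊=(3.8830,5.8407) cross=62.457; C₋=(5.4485,-7.5550) cross=-62.457
  mode + wants cross > 0 → take C=(3.8830,5.8407) (cross=62.457)
ex = (C−B)/|BC| = (0.1546,0.9880); ey = (-0.9880,0.1546)
P = B + -1.61·ex + -3.13·ey = (5.6442,-3.1497)

5.64 -3.15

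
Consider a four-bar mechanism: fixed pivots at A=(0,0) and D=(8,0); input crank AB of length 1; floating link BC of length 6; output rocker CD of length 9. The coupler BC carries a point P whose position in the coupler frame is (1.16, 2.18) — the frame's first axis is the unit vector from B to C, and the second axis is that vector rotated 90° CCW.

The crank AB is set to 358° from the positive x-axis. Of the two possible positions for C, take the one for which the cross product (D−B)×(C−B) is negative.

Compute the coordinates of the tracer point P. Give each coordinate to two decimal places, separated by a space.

3.24 -1.08

A=(0,0), D=(8.00,0)
B = A + 1.00·(cos358°, sin358°) = (0.9994, -0.0349)
|BD| = 7.0007
circle(B,6.00) ∩ circle(D,9.00): a=0.2864, h=5.9932
  candidates: C₊=(1.2559,5.9596) cross=41.956; C₋=(1.3156,-6.0266) cross=-41.956
  mode - wants cross < 0 → take C=(1.3156,-6.0266) (cross=-41.956)
ex = (C−B)/|BC| = (0.0527,-0.9986); ey = (0.9986,0.0527)
P = B + 1.16·ex + 2.18·ey = (3.2375,-1.0784)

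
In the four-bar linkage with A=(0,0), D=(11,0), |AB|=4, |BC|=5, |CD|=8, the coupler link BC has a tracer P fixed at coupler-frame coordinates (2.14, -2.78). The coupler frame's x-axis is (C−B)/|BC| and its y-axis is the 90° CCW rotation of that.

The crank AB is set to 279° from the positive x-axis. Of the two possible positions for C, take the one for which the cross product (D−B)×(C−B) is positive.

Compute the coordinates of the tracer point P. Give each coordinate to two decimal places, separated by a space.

A=(0,0), D=(11.00,0)
B = A + 4.00·(cos279°, sin279°) = (0.6257, -3.9508)
|BD| = 11.1011
circle(B,5.00) ∩ circle(D,8.00): a=3.7939, h=3.2567
  candidates: C₊=(3.0123,0.4429) cross=36.153; C₋=(5.3303,-5.6440) cross=-36.153
  mode + wants cross > 0 → take C=(3.0123,0.4429) (cross=36.153)
ex = (C−B)/|BC| = (0.4773,0.8787); ey = (-0.8787,0.4773)
P = B + 2.14·ex + -2.78·ey = (4.0901,-3.3972)

4.09 -3.40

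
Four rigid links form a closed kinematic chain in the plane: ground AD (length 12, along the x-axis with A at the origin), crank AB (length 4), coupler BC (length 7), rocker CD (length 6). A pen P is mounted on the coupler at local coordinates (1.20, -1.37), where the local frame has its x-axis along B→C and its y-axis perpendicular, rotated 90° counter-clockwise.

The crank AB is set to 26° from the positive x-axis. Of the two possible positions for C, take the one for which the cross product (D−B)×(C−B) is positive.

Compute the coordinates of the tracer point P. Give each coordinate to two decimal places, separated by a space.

5.34 1.23

A=(0,0), D=(12.00,0)
B = A + 4.00·(cos26°, sin26°) = (3.5952, 1.7535)
|BD| = 8.5858
circle(B,7.00) ∩ circle(D,6.00): a=5.0500, h=4.8475
  candidates: C₊=(9.5287,5.4674) cross=41.619; C₋=(7.5487,-4.0232) cross=-41.619
  mode + wants cross > 0 → take C=(9.5287,5.4674) (cross=41.619)
ex = (C−B)/|BC| = (0.8476,0.5306); ey = (-0.5306,0.8476)
P = B + 1.20·ex + -1.37·ey = (5.3392,1.2289)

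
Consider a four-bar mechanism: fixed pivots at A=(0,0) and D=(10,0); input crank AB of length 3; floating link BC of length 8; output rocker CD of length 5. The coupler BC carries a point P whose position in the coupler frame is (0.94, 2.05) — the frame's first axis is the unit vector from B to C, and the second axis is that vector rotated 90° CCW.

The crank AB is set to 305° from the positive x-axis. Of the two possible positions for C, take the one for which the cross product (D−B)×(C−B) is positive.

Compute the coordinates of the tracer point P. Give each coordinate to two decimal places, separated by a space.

0.71 -0.44

A=(0,0), D=(10.00,0)
B = A + 3.00·(cos305°, sin305°) = (1.7207, -2.4575)
|BD| = 8.6363
circle(B,8.00) ∩ circle(D,5.00): a=6.5761, h=4.5558
  candidates: C₊=(6.7286,3.7812) cross=39.345; C₋=(9.3213,-4.9537) cross=-39.345
  mode + wants cross > 0 → take C=(6.7286,3.7812) (cross=39.345)
ex = (C−B)/|BC| = (0.6260,0.7798); ey = (-0.7798,0.6260)
P = B + 0.94·ex + 2.05·ey = (0.7105,-0.4411)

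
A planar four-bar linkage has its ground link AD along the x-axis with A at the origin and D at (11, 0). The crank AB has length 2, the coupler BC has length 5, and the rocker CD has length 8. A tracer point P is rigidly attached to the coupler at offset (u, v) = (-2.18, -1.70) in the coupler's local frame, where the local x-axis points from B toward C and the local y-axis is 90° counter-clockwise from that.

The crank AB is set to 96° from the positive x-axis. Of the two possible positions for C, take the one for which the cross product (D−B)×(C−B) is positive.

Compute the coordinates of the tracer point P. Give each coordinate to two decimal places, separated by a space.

-1.37 -0.52

A=(0,0), D=(11.00,0)
B = A + 2.00·(cos96°, sin96°) = (-0.2091, 1.9890)
|BD| = 11.3842
circle(B,5.00) ∩ circle(D,8.00): a=3.9792, h=3.0276
  candidates: C₊=(4.2379,4.2748) cross=34.466; C₋=(3.1799,-1.6872) cross=-34.466
  mode + wants cross > 0 → take C=(4.2379,4.2748) (cross=34.466)
ex = (C−B)/|BC| = (0.8894,0.4572); ey = (-0.4572,0.8894)
P = B + -2.18·ex + -1.70·ey = (-1.3708,-0.5195)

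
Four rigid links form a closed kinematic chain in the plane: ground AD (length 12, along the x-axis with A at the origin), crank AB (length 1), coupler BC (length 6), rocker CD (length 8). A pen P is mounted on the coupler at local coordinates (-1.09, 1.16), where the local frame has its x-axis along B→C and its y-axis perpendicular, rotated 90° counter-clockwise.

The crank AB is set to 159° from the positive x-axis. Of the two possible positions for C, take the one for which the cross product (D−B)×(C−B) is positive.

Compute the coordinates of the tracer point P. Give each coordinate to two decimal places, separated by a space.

-2.41 0.96

A=(0,0), D=(12.00,0)
B = A + 1.00·(cos159°, sin159°) = (-0.9336, 0.3584)
|BD| = 12.9385
circle(B,6.00) ∩ circle(D,8.00): a=5.3872, h=2.6415
  candidates: C₊=(4.5248,2.8497) cross=34.178; C₋=(4.3784,-2.4314) cross=-34.178
  mode + wants cross > 0 → take C=(4.5248,2.8497) (cross=34.178)
ex = (C−B)/|BC| = (0.9097,0.4152); ey = (-0.4152,0.9097)
P = B + -1.09·ex + 1.16·ey = (-2.4068,0.9611)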